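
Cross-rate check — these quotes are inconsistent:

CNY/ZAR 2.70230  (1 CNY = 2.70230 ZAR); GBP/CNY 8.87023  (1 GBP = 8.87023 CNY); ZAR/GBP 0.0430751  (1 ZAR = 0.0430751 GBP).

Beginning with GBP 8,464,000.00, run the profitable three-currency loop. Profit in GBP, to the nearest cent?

Profit: GBP 275,174.10

Profitable loop is GBP → CNY → ZAR → GBP:
GBP 8,464,000.00 × 8.87023 = CNY 75,077,626.72
CNY 75,077,626.72 × 2.70230 = ZAR 202,882,270.69
ZAR 202,882,270.69 × 0.0430751 = GBP 8,739,174.10
Profit = GBP 8,739,174.10 − GBP 8,464,000.00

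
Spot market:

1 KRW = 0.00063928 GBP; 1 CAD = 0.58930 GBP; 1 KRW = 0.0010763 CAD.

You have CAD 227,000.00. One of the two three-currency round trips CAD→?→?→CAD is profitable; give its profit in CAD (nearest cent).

Profitable loop is CAD → KRW → GBP → CAD:
CAD 227,000.00 ÷ 0.0010763 = KRW 210,907,739
KRW 210,907,739 × 0.00063928 = GBP 134,829.10
GBP 134,829.10 ÷ 0.58930 = CAD 228,795.35
Profit = CAD 228,795.35 − CAD 227,000.00

Profit: CAD 1,795.35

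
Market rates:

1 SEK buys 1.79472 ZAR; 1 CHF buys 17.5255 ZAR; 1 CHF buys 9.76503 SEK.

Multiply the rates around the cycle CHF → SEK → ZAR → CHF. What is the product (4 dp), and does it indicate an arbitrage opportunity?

1.0000 (no arbitrage)

Around CHF → SEK → ZAR → CHF: 1 × 9.76503 × 1.79472 ÷ 17.5255 = 1.000000
Product ≈ 1 (deviation 0.000%, within rounding noise).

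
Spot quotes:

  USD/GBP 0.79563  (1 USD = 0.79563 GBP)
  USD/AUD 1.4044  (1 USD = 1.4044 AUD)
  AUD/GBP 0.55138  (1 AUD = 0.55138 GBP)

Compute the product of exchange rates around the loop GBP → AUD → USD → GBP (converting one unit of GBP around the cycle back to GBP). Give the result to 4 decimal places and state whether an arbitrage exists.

Around GBP → AUD → USD → GBP: 1 ÷ 0.55138 ÷ 1.4044 × 0.79563 = 1.027470
Product > 1; profitable direction is GBP → AUD → USD → GBP.

1.0275 (arbitrage exists)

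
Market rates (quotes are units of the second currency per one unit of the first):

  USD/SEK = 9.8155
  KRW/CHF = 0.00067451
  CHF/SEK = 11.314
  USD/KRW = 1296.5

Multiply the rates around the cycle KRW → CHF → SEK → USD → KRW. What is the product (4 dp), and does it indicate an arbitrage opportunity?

1.0080 (arbitrage exists)

Around KRW → CHF → SEK → USD → KRW: 1 × 0.00067451 × 11.314 ÷ 9.8155 × 1296.5 = 1.008010
Product > 1; profitable direction is KRW → CHF → SEK → USD → KRW.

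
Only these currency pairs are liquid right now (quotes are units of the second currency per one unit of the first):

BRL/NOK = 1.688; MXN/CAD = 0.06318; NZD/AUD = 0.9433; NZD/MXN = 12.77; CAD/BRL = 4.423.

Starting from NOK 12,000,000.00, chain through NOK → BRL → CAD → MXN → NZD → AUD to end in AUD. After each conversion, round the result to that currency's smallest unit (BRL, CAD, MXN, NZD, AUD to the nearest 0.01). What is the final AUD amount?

AUD 1,879,192.11

NOK 12,000,000.00 ÷ 1.688 = BRL 7,109,004.74
BRL 7,109,004.74 ÷ 4.423 = CAD 1,607,281.20
CAD 1,607,281.20 ÷ 0.06318 = MXN 25,439,715.10
MXN 25,439,715.10 ÷ 12.77 = NZD 1,992,146.84
NZD 1,992,146.84 × 0.9433 = AUD 1,879,192.11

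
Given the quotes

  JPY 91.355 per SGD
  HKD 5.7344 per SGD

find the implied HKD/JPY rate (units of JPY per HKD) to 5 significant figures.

HKD/JPY = 15.931

1 HKD ÷ 5.7344 = 0.174386 SGD
0.174386 SGD × 91.355 = 15.931 JPY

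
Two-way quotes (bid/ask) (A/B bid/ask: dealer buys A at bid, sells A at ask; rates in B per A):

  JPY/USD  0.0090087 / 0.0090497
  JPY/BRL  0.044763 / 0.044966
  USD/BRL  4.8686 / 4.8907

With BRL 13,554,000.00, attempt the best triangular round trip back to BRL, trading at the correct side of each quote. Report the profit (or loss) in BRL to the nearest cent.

Best loop BRL → USD → JPY → BRL:
BRL 13,554,000.00 ÷ 4.8907 (buy USD at ask) = USD 2,771,382.42
USD 2,771,382.42 ÷ 0.0090497 (buy JPY at ask) = JPY 306,240,253
JPY 306,240,253 × 0.044763 (sell JPY at bid) = BRL 13,708,232.46

Net profit: BRL 154,232.46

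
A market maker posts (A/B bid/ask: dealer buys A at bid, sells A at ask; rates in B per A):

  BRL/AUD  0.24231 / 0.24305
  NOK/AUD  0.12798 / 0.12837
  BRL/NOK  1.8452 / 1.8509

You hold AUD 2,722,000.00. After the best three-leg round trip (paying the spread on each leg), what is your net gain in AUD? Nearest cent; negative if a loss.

Best loop AUD → NOK → BRL → AUD:
AUD 2,722,000.00 ÷ 0.12837 (buy NOK at ask) = NOK 21,204,331.23
NOK 21,204,331.23 ÷ 1.8509 (buy BRL at ask) = BRL 11,456,227.37
BRL 11,456,227.37 × 0.24231 (sell BRL at bid) = AUD 2,775,958.45

Net profit: AUD 53,958.45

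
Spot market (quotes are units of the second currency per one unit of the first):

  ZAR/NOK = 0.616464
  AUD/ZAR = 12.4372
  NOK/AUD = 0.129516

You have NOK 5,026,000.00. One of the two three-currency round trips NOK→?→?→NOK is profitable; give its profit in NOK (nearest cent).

Profit: NOK 35,377.42

Profitable loop is NOK → ZAR → AUD → NOK:
NOK 5,026,000.00 ÷ 0.616464 = ZAR 8,152,949.73
ZAR 8,152,949.73 ÷ 12.4372 = AUD 655,529.36
AUD 655,529.36 ÷ 0.129516 = NOK 5,061,377.42
Profit = NOK 5,061,377.42 − NOK 5,026,000.00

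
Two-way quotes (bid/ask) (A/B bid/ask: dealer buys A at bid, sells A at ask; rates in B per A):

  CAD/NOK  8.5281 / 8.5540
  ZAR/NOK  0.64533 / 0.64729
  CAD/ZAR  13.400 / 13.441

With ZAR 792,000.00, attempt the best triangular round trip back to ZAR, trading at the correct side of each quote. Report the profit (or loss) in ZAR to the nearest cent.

Net profit: ZAR 8,649.78

Best loop ZAR → NOK → CAD → ZAR:
ZAR 792,000.00 × 0.64533 (sell ZAR at bid) = NOK 511,101.36
NOK 511,101.36 ÷ 8.5540 (buy CAD at ask) = CAD 59,749.98
CAD 59,749.98 × 13.400 (sell CAD at bid) = ZAR 800,649.78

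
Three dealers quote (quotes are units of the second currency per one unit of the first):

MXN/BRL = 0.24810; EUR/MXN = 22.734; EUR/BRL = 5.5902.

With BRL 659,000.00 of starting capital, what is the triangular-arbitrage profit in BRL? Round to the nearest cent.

Profitable loop is BRL → EUR → MXN → BRL:
BRL 659,000.00 ÷ 5.5902 = EUR 117,884.87
EUR 117,884.87 × 22.734 = MXN 2,679,994.63
MXN 2,679,994.63 × 0.24810 = BRL 664,906.67
Profit = BRL 664,906.67 − BRL 659,000.00

Profit: BRL 5,906.67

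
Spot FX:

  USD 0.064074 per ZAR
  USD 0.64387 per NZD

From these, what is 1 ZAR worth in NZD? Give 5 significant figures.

1 ZAR × 0.064074 = 0.064074 USD
0.064074 USD ÷ 0.64387 = 0.0995139 NZD

ZAR/NZD = 0.099514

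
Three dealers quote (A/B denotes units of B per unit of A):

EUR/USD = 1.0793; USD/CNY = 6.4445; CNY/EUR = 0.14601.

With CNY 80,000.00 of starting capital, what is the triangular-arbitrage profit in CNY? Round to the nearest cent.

Profit: CNY 1,246.38

Profitable loop is CNY → EUR → USD → CNY:
CNY 80,000.00 × 0.14601 = EUR 11,680.80
EUR 11,680.80 × 1.0793 = USD 12,607.09
USD 12,607.09 × 6.4445 = CNY 81,246.38
Profit = CNY 81,246.38 − CNY 80,000.00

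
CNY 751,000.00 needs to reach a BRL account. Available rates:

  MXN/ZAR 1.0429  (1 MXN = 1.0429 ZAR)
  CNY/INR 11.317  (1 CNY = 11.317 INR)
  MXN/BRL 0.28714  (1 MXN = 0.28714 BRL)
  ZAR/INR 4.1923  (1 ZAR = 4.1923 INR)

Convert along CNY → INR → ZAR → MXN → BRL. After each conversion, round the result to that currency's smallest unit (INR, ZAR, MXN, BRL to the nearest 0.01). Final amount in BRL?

CNY 751,000.00 × 11.317 = INR 8,499,067.00
INR 8,499,067.00 ÷ 4.1923 = ZAR 2,027,304.11
ZAR 2,027,304.11 ÷ 1.0429 = MXN 1,943,910.36
MXN 1,943,910.36 × 0.28714 = BRL 558,174.42

BRL 558,174.42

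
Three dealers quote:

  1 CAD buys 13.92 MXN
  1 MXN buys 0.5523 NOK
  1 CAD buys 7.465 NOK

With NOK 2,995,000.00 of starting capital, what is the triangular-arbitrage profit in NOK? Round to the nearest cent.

Profitable loop is NOK → CAD → MXN → NOK:
NOK 2,995,000.00 ÷ 7.465 = CAD 401,205.63
CAD 401,205.63 × 13.92 = MXN 5,584,782.32
MXN 5,584,782.32 × 0.5523 = NOK 3,084,475.27
Profit = NOK 3,084,475.27 − NOK 2,995,000.00

Profit: NOK 89,475.27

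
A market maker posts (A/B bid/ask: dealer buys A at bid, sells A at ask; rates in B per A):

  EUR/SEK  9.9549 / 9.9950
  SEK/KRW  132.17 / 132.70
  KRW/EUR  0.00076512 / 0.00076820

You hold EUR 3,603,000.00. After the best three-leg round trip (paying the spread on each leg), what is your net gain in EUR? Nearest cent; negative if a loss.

Net profit: EUR 24,134.07

Best loop EUR → SEK → KRW → EUR:
EUR 3,603,000.00 × 9.9549 (sell EUR at bid) = SEK 35,867,504.70
SEK 35,867,504.70 × 132.17 (sell SEK at bid) = KRW 4,740,608,096
KRW 4,740,608,096 × 0.00076512 (sell KRW at bid) = EUR 3,627,134.07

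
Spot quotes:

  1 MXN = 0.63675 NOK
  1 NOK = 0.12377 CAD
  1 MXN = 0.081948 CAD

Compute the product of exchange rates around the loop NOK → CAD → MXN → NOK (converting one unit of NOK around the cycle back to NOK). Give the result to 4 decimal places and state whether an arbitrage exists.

Around NOK → CAD → MXN → NOK: 1 × 0.12377 ÷ 0.081948 × 0.63675 = 0.961714
Product < 1; profitable direction is NOK → MXN → CAD → NOK.

0.9617 (arbitrage exists)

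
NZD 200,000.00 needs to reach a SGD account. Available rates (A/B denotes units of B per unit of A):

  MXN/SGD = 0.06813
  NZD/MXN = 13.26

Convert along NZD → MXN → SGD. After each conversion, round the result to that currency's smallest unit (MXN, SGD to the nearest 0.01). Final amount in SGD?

NZD 200,000.00 × 13.26 = MXN 2,652,000.00
MXN 2,652,000.00 × 0.06813 = SGD 180,680.76

SGD 180,680.76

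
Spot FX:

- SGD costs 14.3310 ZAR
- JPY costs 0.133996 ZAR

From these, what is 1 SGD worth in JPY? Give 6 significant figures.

1 SGD × 14.3310 = 14.331 ZAR
14.331 ZAR ÷ 0.133996 = 106.951 JPY

SGD/JPY = 106.951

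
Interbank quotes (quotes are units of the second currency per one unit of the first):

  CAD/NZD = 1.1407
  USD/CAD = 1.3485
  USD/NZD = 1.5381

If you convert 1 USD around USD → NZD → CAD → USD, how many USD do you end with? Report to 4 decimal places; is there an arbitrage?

Around USD → NZD → CAD → USD: 1 × 1.5381 ÷ 1.1407 ÷ 1.3485 = 0.999913
Product ≈ 1 (deviation 0.009%, within rounding noise).

0.9999 (no arbitrage)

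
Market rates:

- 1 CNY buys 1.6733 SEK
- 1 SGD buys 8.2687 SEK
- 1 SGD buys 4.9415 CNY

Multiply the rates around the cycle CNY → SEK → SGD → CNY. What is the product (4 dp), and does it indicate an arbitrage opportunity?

Around CNY → SEK → SGD → CNY: 1 × 1.6733 ÷ 8.2687 × 4.9415 = 0.999989
Product ≈ 1 (deviation 0.001%, within rounding noise).

1.0000 (no arbitrage)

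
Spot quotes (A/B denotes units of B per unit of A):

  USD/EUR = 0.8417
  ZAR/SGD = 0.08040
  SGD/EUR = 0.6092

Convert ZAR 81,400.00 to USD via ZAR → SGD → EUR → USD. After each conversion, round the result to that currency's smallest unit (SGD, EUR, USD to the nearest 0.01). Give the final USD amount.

ZAR 81,400.00 × 0.08040 = SGD 6,544.56
SGD 6,544.56 × 0.6092 = EUR 3,986.95
EUR 3,986.95 ÷ 0.8417 = USD 4,736.78

USD 4,736.78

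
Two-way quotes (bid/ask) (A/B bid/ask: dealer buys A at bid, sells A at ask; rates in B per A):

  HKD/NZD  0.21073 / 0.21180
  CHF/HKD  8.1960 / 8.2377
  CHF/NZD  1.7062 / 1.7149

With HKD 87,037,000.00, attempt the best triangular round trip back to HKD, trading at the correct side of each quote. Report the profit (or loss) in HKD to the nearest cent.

Best loop HKD → NZD → CHF → HKD:
HKD 87,037,000.00 × 0.21073 (sell HKD at bid) = NZD 18,341,307.01
NZD 18,341,307.01 ÷ 1.7149 (buy CHF at ask) = CHF 10,695,263.29
CHF 10,695,263.29 × 8.1960 (sell CHF at bid) = HKD 87,658,377.90

Net profit: HKD 621,377.90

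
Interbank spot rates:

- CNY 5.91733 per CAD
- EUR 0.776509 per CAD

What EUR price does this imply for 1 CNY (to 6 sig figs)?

1 CNY ÷ 5.91733 = 0.168995 CAD
0.168995 CAD × 0.776509 = 0.131226 EUR

CNY/EUR = 0.131226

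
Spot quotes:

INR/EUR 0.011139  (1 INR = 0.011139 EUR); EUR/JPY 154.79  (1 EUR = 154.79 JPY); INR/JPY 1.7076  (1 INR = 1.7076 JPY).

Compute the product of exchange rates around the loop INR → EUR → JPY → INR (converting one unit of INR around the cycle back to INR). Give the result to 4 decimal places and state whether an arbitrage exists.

1.0097 (arbitrage exists)

Around INR → EUR → JPY → INR: 1 × 0.011139 × 154.79 ÷ 1.7076 = 1.009725
Product > 1; profitable direction is INR → EUR → JPY → INR.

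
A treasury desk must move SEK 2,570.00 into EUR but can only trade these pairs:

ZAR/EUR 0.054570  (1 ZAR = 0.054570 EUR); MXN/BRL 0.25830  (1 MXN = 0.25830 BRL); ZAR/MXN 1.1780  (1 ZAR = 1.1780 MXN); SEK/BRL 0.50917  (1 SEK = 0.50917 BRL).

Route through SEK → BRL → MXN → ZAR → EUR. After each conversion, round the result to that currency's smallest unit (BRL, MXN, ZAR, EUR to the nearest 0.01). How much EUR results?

EUR 234.68

SEK 2,570.00 × 0.50917 = BRL 1,308.57
BRL 1,308.57 ÷ 0.25830 = MXN 5,066.09
MXN 5,066.09 ÷ 1.1780 = ZAR 4,300.59
ZAR 4,300.59 × 0.054570 = EUR 234.68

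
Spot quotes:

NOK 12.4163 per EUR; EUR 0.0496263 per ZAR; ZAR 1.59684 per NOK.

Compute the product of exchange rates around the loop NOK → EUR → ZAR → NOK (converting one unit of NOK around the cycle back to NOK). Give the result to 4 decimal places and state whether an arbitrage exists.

1.0163 (arbitrage exists)

Around NOK → EUR → ZAR → NOK: 1 ÷ 12.4163 ÷ 0.0496263 ÷ 1.59684 = 1.016329
Product > 1; profitable direction is NOK → EUR → ZAR → NOK.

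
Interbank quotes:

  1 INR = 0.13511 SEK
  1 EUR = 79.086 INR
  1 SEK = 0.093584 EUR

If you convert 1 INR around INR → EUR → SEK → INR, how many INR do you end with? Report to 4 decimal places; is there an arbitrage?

Around INR → EUR → SEK → INR: 1 ÷ 79.086 ÷ 0.093584 ÷ 0.13511 = 1.000026
Product ≈ 1 (deviation 0.003%, within rounding noise).

1.0000 (no arbitrage)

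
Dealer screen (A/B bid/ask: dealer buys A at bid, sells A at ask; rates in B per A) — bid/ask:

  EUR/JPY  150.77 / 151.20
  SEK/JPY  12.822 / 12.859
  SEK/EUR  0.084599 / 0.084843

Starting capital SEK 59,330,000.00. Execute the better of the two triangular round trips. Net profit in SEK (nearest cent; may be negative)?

Best loop SEK → JPY → EUR → SEK:
SEK 59,330,000.00 × 12.822 (sell SEK at bid) = JPY 760,729,260
JPY 760,729,260 ÷ 151.20 (buy EUR at ask) = EUR 5,031,278.17
EUR 5,031,278.17 ÷ 0.084843 (buy SEK at ask) = SEK 59,301,040.45

Net result: SEK -28,959.55 (no profitable arbitrage after spreads)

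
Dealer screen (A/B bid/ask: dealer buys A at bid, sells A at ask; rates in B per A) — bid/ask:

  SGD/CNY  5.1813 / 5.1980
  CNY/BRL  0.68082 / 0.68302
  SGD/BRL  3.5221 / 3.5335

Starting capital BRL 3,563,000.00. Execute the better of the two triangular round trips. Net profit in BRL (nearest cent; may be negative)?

Net result: BRL -6,017.15 (no profitable arbitrage after spreads)

Best loop BRL → SGD → CNY → BRL:
BRL 3,563,000.00 ÷ 3.5335 (buy SGD at ask) = SGD 1,008,348.66
SGD 1,008,348.66 × 5.1813 (sell SGD at bid) = CNY 5,224,556.93
CNY 5,224,556.93 × 0.68082 (sell CNY at bid) = BRL 3,556,982.85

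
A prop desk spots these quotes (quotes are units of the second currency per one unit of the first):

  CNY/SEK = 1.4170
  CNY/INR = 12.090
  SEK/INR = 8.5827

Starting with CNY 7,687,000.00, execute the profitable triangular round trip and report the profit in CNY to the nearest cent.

Profit: CNY 45,578.95

Profitable loop is CNY → SEK → INR → CNY:
CNY 7,687,000.00 × 1.4170 = SEK 10,892,479.00
SEK 10,892,479.00 × 8.5827 = INR 93,486,879.51
INR 93,486,879.51 ÷ 12.090 = CNY 7,732,578.95
Profit = CNY 7,732,578.95 − CNY 7,687,000.00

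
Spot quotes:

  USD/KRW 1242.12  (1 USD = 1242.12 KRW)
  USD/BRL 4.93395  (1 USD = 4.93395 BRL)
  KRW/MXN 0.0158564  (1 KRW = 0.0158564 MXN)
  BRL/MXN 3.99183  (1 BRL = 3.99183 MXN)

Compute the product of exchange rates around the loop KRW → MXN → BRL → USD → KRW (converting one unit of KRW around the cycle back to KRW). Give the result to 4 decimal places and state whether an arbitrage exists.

1.0000 (no arbitrage)

Around KRW → MXN → BRL → USD → KRW: 1 × 0.0158564 ÷ 3.99183 ÷ 4.93395 × 1242.12 = 1.000003
Product ≈ 1 (deviation 0.000%, within rounding noise).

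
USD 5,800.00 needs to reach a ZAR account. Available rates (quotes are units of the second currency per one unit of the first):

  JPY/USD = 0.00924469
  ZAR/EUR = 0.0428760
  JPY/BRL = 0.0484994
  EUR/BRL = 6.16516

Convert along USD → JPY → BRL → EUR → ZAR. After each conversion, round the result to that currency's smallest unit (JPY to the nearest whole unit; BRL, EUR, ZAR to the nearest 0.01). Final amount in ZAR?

ZAR 115,110.08

USD 5,800.00 ÷ 0.00924469 = JPY 627,387
JPY 627,387 × 0.0484994 = BRL 30,427.89
BRL 30,427.89 ÷ 6.16516 = EUR 4,935.46
EUR 4,935.46 ÷ 0.0428760 = ZAR 115,110.08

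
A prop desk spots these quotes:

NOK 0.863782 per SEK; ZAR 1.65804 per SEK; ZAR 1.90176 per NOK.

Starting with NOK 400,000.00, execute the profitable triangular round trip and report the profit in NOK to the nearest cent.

Profit: NOK 3,733.83

Profitable loop is NOK → SEK → ZAR → NOK:
NOK 400,000.00 ÷ 0.863782 = SEK 463,079.80
SEK 463,079.80 × 1.65804 = ZAR 767,804.84
ZAR 767,804.84 ÷ 1.90176 = NOK 403,733.83
Profit = NOK 403,733.83 − NOK 400,000.00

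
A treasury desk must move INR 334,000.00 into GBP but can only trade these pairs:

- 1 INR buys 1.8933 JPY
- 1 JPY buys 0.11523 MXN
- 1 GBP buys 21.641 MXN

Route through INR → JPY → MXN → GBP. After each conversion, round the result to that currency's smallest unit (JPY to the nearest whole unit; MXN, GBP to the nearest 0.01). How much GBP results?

INR 334,000.00 × 1.8933 = JPY 632,362
JPY 632,362 × 0.11523 = MXN 72,867.07
MXN 72,867.07 ÷ 21.641 = GBP 3,367.08

GBP 3,367.08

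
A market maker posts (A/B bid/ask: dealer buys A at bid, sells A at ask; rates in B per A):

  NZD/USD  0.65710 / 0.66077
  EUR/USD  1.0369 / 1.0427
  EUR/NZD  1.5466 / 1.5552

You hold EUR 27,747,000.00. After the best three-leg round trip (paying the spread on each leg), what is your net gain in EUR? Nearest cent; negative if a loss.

Net profit: EUR 250,312.44

Best loop EUR → USD → NZD → EUR:
EUR 27,747,000.00 × 1.0369 (sell EUR at bid) = USD 28,770,864.30
USD 28,770,864.30 ÷ 0.66077 (buy NZD at ask) = NZD 43,541,420.31
NZD 43,541,420.31 ÷ 1.5552 (buy EUR at ask) = EUR 27,997,312.44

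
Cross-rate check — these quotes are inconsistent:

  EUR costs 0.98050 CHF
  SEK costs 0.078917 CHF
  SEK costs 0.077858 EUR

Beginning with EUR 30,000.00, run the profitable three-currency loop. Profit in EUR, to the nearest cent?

Profitable loop is EUR → SEK → CHF → EUR:
EUR 30,000.00 ÷ 0.077858 = SEK 385,316.86
SEK 385,316.86 × 0.078917 = CHF 30,408.05
CHF 30,408.05 ÷ 0.98050 = EUR 31,012.80
Profit = EUR 31,012.80 − EUR 30,000.00

Profit: EUR 1,012.80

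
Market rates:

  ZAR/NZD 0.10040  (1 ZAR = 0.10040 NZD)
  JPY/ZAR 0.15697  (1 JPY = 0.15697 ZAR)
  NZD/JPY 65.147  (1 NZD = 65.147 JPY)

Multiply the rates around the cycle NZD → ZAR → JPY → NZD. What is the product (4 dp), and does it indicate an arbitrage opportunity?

0.9740 (arbitrage exists)

Around NZD → ZAR → JPY → NZD: 1 ÷ 0.10040 ÷ 0.15697 ÷ 65.147 = 0.973992
Product < 1; profitable direction is NZD → JPY → ZAR → NZD.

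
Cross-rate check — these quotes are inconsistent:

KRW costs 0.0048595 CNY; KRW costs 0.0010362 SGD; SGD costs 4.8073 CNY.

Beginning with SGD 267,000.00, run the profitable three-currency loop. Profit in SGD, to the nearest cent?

Profitable loop is SGD → CNY → KRW → SGD:
SGD 267,000.00 × 4.8073 = CNY 1,283,549.10
CNY 1,283,549.10 ÷ 0.0048595 = KRW 264,131,927
KRW 264,131,927 × 0.0010362 = SGD 273,693.50
Profit = SGD 273,693.50 − SGD 267,000.00

Profit: SGD 6,693.50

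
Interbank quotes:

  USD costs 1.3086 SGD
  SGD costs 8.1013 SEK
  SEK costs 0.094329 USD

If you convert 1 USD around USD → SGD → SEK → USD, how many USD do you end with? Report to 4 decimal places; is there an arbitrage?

1.0000 (no arbitrage)

Around USD → SGD → SEK → USD: 1 × 1.3086 × 8.1013 × 0.094329 = 1.000016
Product ≈ 1 (deviation 0.002%, within rounding noise).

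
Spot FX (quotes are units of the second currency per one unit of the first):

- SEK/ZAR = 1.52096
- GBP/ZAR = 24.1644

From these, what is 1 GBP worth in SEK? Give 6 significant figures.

1 GBP × 24.1644 = 24.1644 ZAR
24.1644 ZAR ÷ 1.52096 = 15.8876 SEK

GBP/SEK = 15.8876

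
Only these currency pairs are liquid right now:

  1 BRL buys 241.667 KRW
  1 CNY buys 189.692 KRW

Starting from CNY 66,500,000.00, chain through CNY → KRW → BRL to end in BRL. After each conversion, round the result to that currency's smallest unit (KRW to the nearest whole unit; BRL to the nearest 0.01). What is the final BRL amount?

BRL 52,197,933.52

CNY 66,500,000.00 × 189.692 = KRW 12,614,518,000
KRW 12,614,518,000 ÷ 241.667 = BRL 52,197,933.52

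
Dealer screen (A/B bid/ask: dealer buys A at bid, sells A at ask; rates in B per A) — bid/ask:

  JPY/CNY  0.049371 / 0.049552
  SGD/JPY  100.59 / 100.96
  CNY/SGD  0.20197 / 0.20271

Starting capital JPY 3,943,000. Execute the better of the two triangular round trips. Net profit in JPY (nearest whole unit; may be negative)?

Net profit: JPY 11,944

Best loop JPY → CNY → SGD → JPY:
JPY 3,943,000 × 0.049371 (sell JPY at bid) = CNY 194,669.85
CNY 194,669.85 × 0.20197 (sell CNY at bid) = SGD 39,317.47
SGD 39,317.47 × 100.59 (sell SGD at bid) = JPY 3,954,944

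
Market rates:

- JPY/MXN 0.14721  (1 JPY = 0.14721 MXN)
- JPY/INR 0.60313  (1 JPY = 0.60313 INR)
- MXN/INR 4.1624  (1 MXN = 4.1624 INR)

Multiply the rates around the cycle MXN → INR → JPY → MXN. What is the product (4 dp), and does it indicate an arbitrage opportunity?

Around MXN → INR → JPY → MXN: 1 × 4.1624 ÷ 0.60313 × 0.14721 = 1.015945
Product > 1; profitable direction is MXN → INR → JPY → MXN.

1.0159 (arbitrage exists)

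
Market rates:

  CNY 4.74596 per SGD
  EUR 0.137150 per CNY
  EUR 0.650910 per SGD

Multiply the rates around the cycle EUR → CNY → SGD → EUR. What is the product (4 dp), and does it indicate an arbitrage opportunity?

Around EUR → CNY → SGD → EUR: 1 ÷ 0.137150 ÷ 4.74596 × 0.650910 = 1.000002
Product ≈ 1 (deviation 0.000%, within rounding noise).

1.0000 (no arbitrage)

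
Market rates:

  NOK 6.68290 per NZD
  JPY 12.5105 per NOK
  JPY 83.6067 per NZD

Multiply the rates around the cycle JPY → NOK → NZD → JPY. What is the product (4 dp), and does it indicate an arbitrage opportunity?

Around JPY → NOK → NZD → JPY: 1 ÷ 12.5105 ÷ 6.68290 × 83.6067 = 1.000003
Product ≈ 1 (deviation 0.000%, within rounding noise).

1.0000 (no arbitrage)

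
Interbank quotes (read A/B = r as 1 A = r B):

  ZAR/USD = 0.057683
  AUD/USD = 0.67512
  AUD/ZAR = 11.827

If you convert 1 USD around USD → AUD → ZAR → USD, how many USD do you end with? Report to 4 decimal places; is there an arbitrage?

1.0105 (arbitrage exists)

Around USD → AUD → ZAR → USD: 1 ÷ 0.67512 × 11.827 × 0.057683 = 1.010512
Product > 1; profitable direction is USD → AUD → ZAR → USD.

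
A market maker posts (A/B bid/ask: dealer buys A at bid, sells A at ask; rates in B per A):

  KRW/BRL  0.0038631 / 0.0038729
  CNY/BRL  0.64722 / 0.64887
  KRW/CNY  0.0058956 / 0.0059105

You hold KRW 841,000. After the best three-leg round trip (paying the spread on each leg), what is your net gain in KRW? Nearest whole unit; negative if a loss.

Best loop KRW → BRL → CNY → KRW:
KRW 841,000 × 0.0038631 (sell KRW at bid) = BRL 3,248.87
BRL 3,248.87 ÷ 0.64887 (buy CNY at ask) = CNY 5,006.96
CNY 5,006.96 ÷ 0.0059105 (buy KRW at ask) = KRW 847,130

Net profit: KRW 6,130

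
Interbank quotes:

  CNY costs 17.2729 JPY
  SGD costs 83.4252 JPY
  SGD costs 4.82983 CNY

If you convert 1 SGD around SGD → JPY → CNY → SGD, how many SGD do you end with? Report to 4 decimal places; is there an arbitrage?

Around SGD → JPY → CNY → SGD: 1 × 83.4252 ÷ 17.2729 ÷ 4.82983 = 1.000000
Product ≈ 1 (deviation 0.000%, within rounding noise).

1.0000 (no arbitrage)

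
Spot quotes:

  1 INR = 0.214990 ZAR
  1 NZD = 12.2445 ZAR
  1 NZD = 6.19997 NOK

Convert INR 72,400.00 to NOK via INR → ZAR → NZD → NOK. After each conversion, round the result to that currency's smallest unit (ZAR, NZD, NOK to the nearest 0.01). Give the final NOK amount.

NOK 7,881.46

INR 72,400.00 × 0.214990 = ZAR 15,565.28
ZAR 15,565.28 ÷ 12.2445 = NZD 1,271.21
NZD 1,271.21 × 6.19997 = NOK 7,881.46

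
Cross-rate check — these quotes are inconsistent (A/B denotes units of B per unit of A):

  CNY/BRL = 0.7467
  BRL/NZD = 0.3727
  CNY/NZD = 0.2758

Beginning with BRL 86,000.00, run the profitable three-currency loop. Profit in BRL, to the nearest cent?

Profitable loop is BRL → NZD → CNY → BRL:
BRL 86,000.00 × 0.3727 = NZD 32,052.20
NZD 32,052.20 ÷ 0.2758 = CNY 116,215.37
CNY 116,215.37 × 0.7467 = BRL 86,778.02
Profit = BRL 86,778.02 − BRL 86,000.00

Profit: BRL 778.02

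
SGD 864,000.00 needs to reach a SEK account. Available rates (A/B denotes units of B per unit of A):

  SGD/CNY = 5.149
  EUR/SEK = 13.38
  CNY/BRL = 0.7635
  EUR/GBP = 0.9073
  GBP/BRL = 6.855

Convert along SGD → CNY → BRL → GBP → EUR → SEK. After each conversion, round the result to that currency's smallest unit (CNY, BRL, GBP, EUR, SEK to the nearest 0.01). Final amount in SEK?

SGD 864,000.00 × 5.149 = CNY 4,448,736.00
CNY 4,448,736.00 × 0.7635 = BRL 3,396,609.94
BRL 3,396,609.94 ÷ 6.855 = GBP 495,493.79
GBP 495,493.79 ÷ 0.9073 = EUR 546,119.02
EUR 546,119.02 × 13.38 = SEK 7,307,072.49

SEK 7,307,072.49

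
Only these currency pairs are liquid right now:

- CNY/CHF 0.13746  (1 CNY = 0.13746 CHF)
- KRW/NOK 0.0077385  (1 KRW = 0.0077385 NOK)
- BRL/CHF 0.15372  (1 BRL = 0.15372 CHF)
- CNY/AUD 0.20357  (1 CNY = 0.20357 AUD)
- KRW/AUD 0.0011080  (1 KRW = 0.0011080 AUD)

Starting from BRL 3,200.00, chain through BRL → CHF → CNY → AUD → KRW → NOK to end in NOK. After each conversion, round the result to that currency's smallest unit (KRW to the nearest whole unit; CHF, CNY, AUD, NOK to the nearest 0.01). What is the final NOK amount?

BRL 3,200.00 × 0.15372 = CHF 491.90
CHF 491.90 ÷ 0.13746 = CNY 3,578.50
CNY 3,578.50 × 0.20357 = AUD 728.48
AUD 728.48 ÷ 0.0011080 = KRW 657,473
KRW 657,473 × 0.0077385 = NOK 5,087.85

NOK 5,087.85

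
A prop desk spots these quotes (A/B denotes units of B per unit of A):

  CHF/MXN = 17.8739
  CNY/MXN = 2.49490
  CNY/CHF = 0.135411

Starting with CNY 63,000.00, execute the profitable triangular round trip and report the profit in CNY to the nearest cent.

Profitable loop is CNY → MXN → CHF → CNY:
CNY 63,000.00 × 2.49490 = MXN 157,178.70
MXN 157,178.70 ÷ 17.8739 = CHF 8,793.76
CHF 8,793.76 ÷ 0.135411 = CNY 64,941.22
Profit = CNY 64,941.22 − CNY 63,000.00

Profit: CNY 1,941.22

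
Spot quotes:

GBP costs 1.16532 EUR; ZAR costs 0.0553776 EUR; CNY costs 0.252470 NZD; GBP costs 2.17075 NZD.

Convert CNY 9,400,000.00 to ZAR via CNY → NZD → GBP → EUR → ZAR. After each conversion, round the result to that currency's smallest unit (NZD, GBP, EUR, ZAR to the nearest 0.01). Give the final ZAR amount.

ZAR 23,005,882.34

CNY 9,400,000.00 × 0.252470 = NZD 2,373,218.00
NZD 2,373,218.00 ÷ 2.17075 = GBP 1,093,270.99
GBP 1,093,270.99 × 1.16532 = EUR 1,274,010.55
EUR 1,274,010.55 ÷ 0.0553776 = ZAR 23,005,882.34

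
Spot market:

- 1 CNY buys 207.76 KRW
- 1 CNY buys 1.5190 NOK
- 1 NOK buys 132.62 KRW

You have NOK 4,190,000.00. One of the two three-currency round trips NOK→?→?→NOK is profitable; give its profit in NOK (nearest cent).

Profit: NOK 131,247.71

Profitable loop is NOK → CNY → KRW → NOK:
NOK 4,190,000.00 ÷ 1.5190 = CNY 2,758,393.68
CNY 2,758,393.68 × 207.76 = KRW 573,083,871
KRW 573,083,871 ÷ 132.62 = NOK 4,321,247.71
Profit = NOK 4,321,247.71 − NOK 4,190,000.00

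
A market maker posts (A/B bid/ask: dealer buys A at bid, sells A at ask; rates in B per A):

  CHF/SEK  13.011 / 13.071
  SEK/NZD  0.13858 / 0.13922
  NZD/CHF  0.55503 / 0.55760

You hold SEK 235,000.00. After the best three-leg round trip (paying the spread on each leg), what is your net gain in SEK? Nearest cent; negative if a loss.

Net profit: SEK 177.38

Best loop SEK → NZD → CHF → SEK:
SEK 235,000.00 × 0.13858 (sell SEK at bid) = NZD 32,566.30
NZD 32,566.30 × 0.55503 (sell NZD at bid) = CHF 18,075.27
CHF 18,075.27 × 13.011 (sell CHF at bid) = SEK 235,177.38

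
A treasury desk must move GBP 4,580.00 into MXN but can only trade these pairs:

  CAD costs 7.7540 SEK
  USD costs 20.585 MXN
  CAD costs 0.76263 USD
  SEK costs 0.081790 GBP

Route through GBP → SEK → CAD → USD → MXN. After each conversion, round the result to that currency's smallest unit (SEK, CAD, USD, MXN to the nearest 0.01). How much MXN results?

GBP 4,580.00 ÷ 0.081790 = SEK 55,997.07
SEK 55,997.07 ÷ 7.7540 = CAD 7,221.70
CAD 7,221.70 × 0.76263 = USD 5,507.49
USD 5,507.49 × 20.585 = MXN 113,371.68

MXN 113,371.68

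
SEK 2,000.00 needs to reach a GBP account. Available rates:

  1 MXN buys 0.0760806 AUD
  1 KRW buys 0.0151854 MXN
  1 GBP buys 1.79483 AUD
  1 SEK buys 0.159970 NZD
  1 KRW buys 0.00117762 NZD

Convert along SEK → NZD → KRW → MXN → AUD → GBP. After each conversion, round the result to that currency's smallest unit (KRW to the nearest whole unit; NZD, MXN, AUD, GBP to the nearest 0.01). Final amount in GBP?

GBP 174.88

SEK 2,000.00 × 0.159970 = NZD 319.94
NZD 319.94 ÷ 0.00117762 = KRW 271,684
KRW 271,684 × 0.0151854 = MXN 4,125.63
MXN 4,125.63 × 0.0760806 = AUD 313.88
AUD 313.88 ÷ 1.79483 = GBP 174.88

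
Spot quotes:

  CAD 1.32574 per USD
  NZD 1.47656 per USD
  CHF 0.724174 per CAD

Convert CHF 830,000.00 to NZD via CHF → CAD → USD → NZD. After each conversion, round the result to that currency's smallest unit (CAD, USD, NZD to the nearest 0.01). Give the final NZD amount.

CHF 830,000.00 ÷ 0.724174 = CAD 1,146,133.39
CAD 1,146,133.39 ÷ 1.32574 = USD 864,523.50
USD 864,523.50 × 1.47656 = NZD 1,276,520.82

NZD 1,276,520.82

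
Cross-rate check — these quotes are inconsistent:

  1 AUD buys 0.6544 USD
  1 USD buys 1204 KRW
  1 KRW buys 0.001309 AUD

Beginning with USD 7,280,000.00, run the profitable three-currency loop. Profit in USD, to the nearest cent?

Profitable loop is USD → KRW → AUD → USD:
USD 7,280,000.00 × 1204 = KRW 8,765,120,000
KRW 8,765,120,000 × 0.001309 = AUD 11,473,542.08
AUD 11,473,542.08 × 0.6544 = USD 7,508,285.94
Profit = USD 7,508,285.94 − USD 7,280,000.00

Profit: USD 228,285.94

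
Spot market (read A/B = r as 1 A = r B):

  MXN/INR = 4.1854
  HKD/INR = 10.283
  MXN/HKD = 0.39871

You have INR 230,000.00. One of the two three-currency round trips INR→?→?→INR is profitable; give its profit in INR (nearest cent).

Profitable loop is INR → HKD → MXN → INR:
INR 230,000.00 ÷ 10.283 = HKD 22,367.01
HKD 22,367.01 ÷ 0.39871 = MXN 56,098.45
MXN 56,098.45 × 4.1854 = INR 234,794.46
Profit = INR 234,794.46 − INR 230,000.00

Profit: INR 4,794.46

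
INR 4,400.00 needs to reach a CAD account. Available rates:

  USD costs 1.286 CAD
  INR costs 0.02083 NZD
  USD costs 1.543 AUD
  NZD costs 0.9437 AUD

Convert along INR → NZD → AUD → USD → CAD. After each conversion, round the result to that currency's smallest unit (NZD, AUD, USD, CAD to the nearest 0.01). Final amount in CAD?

CAD 72.08

INR 4,400.00 × 0.02083 = NZD 91.65
NZD 91.65 × 0.9437 = AUD 86.49
AUD 86.49 ÷ 1.543 = USD 56.05
USD 56.05 × 1.286 = CAD 72.08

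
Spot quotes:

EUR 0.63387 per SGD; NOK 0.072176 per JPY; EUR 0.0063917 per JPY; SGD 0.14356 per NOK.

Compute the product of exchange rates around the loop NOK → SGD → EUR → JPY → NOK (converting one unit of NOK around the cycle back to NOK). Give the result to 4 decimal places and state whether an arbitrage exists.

1.0276 (arbitrage exists)

Around NOK → SGD → EUR → JPY → NOK: 1 × 0.14356 × 0.63387 ÷ 0.0063917 × 0.072176 = 1.027567
Product > 1; profitable direction is NOK → SGD → EUR → JPY → NOK.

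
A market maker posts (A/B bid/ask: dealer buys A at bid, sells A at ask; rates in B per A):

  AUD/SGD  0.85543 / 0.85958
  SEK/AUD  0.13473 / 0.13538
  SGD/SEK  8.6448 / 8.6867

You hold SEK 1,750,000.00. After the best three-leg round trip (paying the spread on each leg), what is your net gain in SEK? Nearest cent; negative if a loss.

Net result: SEK -6,420.37 (no profitable arbitrage after spreads)

Best loop SEK → AUD → SGD → SEK:
SEK 1,750,000.00 × 0.13473 (sell SEK at bid) = AUD 235,777.50
AUD 235,777.50 × 0.85543 (sell AUD at bid) = SGD 201,691.15
SGD 201,691.15 × 8.6448 (sell SGD at bid) = SEK 1,743,579.63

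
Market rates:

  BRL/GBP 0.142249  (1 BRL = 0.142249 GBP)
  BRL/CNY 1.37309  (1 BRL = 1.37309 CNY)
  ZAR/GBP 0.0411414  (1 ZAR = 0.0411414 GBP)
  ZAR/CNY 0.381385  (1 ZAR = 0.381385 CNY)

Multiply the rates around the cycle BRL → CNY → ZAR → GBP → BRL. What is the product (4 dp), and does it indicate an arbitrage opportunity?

Around BRL → CNY → ZAR → GBP → BRL: 1 × 1.37309 ÷ 0.381385 × 0.0411414 ÷ 0.142249 = 1.041275
Product > 1; profitable direction is BRL → CNY → ZAR → GBP → BRL.

1.0413 (arbitrage exists)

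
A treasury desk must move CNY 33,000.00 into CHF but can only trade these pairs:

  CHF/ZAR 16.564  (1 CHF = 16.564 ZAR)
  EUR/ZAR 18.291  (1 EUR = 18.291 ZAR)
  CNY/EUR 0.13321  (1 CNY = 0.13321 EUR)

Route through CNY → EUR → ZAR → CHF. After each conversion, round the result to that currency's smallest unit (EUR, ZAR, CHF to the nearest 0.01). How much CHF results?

CNY 33,000.00 × 0.13321 = EUR 4,395.93
EUR 4,395.93 × 18.291 = ZAR 80,405.96
ZAR 80,405.96 ÷ 16.564 = CHF 4,854.26

CHF 4,854.26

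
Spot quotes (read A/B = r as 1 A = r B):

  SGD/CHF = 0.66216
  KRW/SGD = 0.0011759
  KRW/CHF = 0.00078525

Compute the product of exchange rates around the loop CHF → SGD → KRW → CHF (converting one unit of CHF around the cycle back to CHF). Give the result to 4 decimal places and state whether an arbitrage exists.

1.0085 (arbitrage exists)

Around CHF → SGD → KRW → CHF: 1 ÷ 0.66216 ÷ 0.0011759 × 0.00078525 = 1.008497
Product > 1; profitable direction is CHF → SGD → KRW → CHF.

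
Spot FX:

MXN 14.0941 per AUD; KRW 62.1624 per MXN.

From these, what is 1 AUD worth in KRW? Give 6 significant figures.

1 AUD × 14.0941 = 14.0941 MXN
14.0941 MXN × 62.1624 = 876.123 KRW

AUD/KRW = 876.123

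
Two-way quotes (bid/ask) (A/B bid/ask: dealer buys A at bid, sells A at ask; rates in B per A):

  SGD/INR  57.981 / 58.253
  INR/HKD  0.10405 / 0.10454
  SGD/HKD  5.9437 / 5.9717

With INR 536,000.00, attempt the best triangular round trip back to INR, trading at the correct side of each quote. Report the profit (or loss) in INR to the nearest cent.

Net profit: INR 5,495.18

Best loop INR → HKD → SGD → INR:
INR 536,000.00 × 0.10405 (sell INR at bid) = HKD 55,770.80
HKD 55,770.80 ÷ 5.9717 (buy SGD at ask) = SGD 9,339.18
SGD 9,339.18 × 57.981 (sell SGD at bid) = INR 541,495.18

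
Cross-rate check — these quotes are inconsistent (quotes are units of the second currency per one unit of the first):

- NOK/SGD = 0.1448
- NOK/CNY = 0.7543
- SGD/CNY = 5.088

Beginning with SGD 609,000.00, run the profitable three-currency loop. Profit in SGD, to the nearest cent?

Profitable loop is SGD → NOK → CNY → SGD:
SGD 609,000.00 ÷ 0.1448 = NOK 4,205,801.10
NOK 4,205,801.10 × 0.7543 = CNY 3,172,435.77
CNY 3,172,435.77 ÷ 5.088 = SGD 623,513.32
Profit = SGD 623,513.32 − SGD 609,000.00

Profit: SGD 14,513.32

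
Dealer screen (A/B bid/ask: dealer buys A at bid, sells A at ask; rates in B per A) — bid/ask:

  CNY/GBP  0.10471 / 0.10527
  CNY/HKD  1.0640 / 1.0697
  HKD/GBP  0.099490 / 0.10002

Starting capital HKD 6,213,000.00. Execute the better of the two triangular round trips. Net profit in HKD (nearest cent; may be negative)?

Net profit: HKD 34,665.79

Best loop HKD → GBP → CNY → HKD:
HKD 6,213,000.00 × 0.099490 (sell HKD at bid) = GBP 618,131.37
GBP 618,131.37 ÷ 0.10527 (buy CNY at ask) = CNY 5,871,866.34
CNY 5,871,866.34 × 1.0640 (sell CNY at bid) = HKD 6,247,665.79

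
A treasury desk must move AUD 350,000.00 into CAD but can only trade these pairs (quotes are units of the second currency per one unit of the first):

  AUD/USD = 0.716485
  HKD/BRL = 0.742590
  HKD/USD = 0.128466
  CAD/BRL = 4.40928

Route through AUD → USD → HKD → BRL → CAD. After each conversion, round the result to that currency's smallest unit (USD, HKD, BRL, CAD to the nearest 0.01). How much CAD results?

CAD 328,751.97

AUD 350,000.00 × 0.716485 = USD 250,769.75
USD 250,769.75 ÷ 0.128466 = HKD 1,952,032.06
HKD 1,952,032.06 × 0.742590 = BRL 1,449,559.49
BRL 1,449,559.49 ÷ 4.40928 = CAD 328,751.97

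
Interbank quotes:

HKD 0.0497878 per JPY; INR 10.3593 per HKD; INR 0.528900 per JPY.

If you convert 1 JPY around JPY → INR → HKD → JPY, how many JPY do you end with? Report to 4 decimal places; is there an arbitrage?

Around JPY → INR → HKD → JPY: 1 × 0.528900 ÷ 10.3593 ÷ 0.0497878 = 1.025464
Product > 1; profitable direction is JPY → INR → HKD → JPY.

1.0255 (arbitrage exists)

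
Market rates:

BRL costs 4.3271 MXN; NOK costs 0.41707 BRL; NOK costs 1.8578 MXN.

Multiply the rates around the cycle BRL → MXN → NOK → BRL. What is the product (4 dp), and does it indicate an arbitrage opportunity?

0.9714 (arbitrage exists)

Around BRL → MXN → NOK → BRL: 1 × 4.3271 ÷ 1.8578 × 0.41707 = 0.971420
Product < 1; profitable direction is BRL → NOK → MXN → BRL.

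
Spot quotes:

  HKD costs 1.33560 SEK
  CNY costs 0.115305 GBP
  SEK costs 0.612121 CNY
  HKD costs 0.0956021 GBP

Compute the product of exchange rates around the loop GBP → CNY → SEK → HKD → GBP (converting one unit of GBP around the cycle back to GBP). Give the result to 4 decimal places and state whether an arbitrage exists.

Around GBP → CNY → SEK → HKD → GBP: 1 ÷ 0.115305 ÷ 0.612121 ÷ 1.33560 × 0.0956021 = 1.014158
Product > 1; profitable direction is GBP → CNY → SEK → HKD → GBP.

1.0142 (arbitrage exists)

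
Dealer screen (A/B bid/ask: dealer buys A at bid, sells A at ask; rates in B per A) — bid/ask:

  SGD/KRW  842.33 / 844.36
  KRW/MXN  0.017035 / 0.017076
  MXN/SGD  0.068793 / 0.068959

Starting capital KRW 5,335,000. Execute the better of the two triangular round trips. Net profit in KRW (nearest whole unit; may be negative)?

Best loop KRW → SGD → MXN → KRW:
KRW 5,335,000 ÷ 844.36 (buy SGD at ask) = SGD 6,318.39
SGD 6,318.39 ÷ 0.068959 (buy MXN at ask) = MXN 91,625.39
MXN 91,625.39 ÷ 0.017076 (buy KRW at ask) = KRW 5,365,741

Net profit: KRW 30,741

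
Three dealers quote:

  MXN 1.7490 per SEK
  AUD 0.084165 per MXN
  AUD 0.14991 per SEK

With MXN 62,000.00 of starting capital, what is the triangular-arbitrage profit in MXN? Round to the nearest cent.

Profitable loop is MXN → SEK → AUD → MXN:
MXN 62,000.00 ÷ 1.7490 = SEK 35,448.83
SEK 35,448.83 × 0.14991 = AUD 5,314.13
AUD 5,314.13 ÷ 0.084165 = MXN 63,139.47
Profit = MXN 63,139.47 − MXN 62,000.00

Profit: MXN 1,139.47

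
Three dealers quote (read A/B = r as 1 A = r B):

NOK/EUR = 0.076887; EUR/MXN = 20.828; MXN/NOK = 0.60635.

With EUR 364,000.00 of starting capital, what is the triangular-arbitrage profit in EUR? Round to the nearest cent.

Profitable loop is EUR → NOK → MXN → EUR:
EUR 364,000.00 ÷ 0.076887 = NOK 4,734,220.35
NOK 4,734,220.35 ÷ 0.60635 = MXN 7,807,735.38
MXN 7,807,735.38 ÷ 20.828 = EUR 374,867.26
Profit = EUR 374,867.26 − EUR 364,000.00

Profit: EUR 10,867.26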